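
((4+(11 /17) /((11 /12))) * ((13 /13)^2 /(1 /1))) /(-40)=-0.12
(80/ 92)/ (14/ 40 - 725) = -400/ 333339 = -0.00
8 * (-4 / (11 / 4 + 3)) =-5.57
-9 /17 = -0.53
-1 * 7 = -7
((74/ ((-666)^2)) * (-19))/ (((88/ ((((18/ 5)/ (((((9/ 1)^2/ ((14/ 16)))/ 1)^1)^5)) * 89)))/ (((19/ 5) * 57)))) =-10259849957/ 27901059095730585600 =-0.00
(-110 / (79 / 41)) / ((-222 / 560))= 1262800 / 8769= 144.01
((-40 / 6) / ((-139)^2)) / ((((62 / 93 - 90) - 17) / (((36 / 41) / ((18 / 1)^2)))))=20 / 2274294231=0.00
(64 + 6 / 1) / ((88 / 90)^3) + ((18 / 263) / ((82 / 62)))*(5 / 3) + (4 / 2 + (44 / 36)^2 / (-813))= 2327793995850365 / 30244276754208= 76.97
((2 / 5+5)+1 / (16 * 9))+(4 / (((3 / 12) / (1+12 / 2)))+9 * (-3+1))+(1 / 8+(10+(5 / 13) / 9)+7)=363713 / 3120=116.57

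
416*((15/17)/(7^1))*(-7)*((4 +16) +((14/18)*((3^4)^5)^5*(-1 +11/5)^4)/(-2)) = 324168337520269271131285758933537655559444014462852992/2125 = 152549805891891421708840400000000000000000000000000.00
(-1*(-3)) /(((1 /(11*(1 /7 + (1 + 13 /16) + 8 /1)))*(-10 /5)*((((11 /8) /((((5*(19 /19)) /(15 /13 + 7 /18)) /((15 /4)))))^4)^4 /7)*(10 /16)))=-1.09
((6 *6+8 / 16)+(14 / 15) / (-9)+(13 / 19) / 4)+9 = 467521 / 10260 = 45.57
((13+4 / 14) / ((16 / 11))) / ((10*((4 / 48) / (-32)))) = -350.74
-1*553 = -553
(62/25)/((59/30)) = 372/295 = 1.26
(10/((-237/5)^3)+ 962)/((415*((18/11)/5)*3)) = 70434065548/29832310773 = 2.36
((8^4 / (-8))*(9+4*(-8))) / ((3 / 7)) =82432 / 3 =27477.33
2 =2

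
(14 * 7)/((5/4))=392/5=78.40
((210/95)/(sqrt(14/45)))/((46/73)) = 657 * sqrt(70)/874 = 6.29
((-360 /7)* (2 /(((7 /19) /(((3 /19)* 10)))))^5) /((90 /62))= -192844800000 /117649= -1639153.75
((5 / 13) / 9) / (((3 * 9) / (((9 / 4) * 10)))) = 25 / 702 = 0.04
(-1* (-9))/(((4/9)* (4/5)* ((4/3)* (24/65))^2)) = 1711125/16384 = 104.44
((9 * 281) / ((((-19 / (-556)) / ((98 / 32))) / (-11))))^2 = 6215521957339.63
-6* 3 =-18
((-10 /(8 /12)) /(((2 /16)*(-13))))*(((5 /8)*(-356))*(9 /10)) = -24030 /13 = -1848.46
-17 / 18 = -0.94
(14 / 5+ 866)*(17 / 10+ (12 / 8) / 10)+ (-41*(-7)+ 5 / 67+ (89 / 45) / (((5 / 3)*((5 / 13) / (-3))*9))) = 142709461 / 75375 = 1893.33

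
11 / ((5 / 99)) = 1089 / 5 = 217.80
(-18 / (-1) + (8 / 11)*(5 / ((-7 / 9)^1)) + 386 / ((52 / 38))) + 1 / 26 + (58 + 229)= 1166045 / 2002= 582.44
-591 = -591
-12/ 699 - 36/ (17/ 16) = -134276/ 3961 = -33.90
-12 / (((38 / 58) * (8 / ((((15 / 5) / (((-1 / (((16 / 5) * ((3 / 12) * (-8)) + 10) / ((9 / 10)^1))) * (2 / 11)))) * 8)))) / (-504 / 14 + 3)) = -757944 / 19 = -39891.79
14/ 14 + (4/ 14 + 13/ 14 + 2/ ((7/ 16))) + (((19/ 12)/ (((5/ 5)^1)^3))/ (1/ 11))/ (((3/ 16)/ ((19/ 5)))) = 226651/ 630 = 359.76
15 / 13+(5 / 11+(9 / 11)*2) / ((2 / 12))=1959 / 143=13.70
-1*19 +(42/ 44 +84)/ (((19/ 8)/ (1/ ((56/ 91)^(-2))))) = -192635/ 35321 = -5.45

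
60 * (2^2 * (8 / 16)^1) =120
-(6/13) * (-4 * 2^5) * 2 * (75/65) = 23040/169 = 136.33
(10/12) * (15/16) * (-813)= -20325/32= -635.16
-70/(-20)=7/2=3.50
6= 6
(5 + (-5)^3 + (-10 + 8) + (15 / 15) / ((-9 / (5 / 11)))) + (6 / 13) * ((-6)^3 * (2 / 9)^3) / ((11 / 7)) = -157975 / 1287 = -122.75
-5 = -5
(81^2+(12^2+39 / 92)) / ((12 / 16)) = 205633 / 23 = 8940.57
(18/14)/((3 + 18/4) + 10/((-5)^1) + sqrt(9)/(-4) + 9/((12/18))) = 0.07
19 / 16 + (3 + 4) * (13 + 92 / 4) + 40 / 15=12281 / 48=255.85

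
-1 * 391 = -391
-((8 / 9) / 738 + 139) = -461623 / 3321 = -139.00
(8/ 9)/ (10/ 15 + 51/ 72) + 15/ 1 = 1549/ 99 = 15.65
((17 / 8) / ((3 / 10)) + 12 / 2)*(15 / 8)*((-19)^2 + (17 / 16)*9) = 4654265 / 512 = 9090.36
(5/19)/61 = 5/1159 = 0.00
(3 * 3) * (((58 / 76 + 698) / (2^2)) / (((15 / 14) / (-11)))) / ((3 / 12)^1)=-6133743 / 95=-64565.72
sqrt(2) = 1.41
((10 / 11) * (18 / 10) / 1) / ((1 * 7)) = 0.23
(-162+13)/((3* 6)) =-149/18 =-8.28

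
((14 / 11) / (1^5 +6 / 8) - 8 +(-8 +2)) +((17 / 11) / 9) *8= -1178 / 99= -11.90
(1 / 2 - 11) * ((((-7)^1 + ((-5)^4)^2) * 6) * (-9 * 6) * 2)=2657764872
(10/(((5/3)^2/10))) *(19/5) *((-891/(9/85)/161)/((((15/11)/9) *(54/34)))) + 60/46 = -1039902/35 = -29711.49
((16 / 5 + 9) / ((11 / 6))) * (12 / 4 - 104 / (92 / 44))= -78690 / 253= -311.03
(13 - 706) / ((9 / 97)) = -7469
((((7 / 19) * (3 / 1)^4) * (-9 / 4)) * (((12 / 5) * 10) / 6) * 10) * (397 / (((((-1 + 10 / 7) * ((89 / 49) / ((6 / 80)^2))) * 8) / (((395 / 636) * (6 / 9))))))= -398.77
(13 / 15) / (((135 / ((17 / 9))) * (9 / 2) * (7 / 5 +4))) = 442 / 885735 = 0.00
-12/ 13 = -0.92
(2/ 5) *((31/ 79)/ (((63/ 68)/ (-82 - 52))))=-564944/ 24885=-22.70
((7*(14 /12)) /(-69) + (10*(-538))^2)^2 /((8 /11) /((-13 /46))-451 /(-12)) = 20533634099779710280943 /858079791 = 23929749092272.60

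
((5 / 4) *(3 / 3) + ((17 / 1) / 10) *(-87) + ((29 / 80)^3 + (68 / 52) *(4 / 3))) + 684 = 10765571971 / 19968000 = 539.14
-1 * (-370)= 370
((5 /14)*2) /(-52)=-5 /364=-0.01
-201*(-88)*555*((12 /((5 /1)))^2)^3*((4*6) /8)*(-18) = -316579613442048 /3125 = -101305476301.46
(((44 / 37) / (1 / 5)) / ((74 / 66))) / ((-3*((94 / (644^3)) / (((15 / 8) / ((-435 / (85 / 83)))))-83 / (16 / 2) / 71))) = 487596136165600 / 40328771067237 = 12.09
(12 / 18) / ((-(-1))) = 2 / 3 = 0.67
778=778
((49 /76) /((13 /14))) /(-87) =-343 /42978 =-0.01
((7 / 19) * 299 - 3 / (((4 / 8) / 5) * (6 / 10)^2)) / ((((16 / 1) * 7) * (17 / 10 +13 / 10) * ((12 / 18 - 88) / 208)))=-19877 / 104538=-0.19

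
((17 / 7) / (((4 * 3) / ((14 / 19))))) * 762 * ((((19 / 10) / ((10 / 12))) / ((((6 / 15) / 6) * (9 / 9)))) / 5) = 777.24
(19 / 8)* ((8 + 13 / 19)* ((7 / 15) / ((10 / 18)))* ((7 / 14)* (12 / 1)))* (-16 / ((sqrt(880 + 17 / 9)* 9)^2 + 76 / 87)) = -9396 / 403555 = -0.02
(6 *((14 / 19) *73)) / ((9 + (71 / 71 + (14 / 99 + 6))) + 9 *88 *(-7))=-0.06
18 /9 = 2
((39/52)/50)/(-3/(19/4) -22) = -57/86000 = -0.00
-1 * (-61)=61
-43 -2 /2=-44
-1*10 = -10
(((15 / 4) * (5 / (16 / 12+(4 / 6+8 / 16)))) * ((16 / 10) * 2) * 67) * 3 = 4824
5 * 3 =15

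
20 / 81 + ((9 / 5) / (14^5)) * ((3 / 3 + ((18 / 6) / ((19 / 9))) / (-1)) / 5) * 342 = 16800439 / 68068350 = 0.25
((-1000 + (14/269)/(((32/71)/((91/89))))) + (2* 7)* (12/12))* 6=-1132943967/191528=-5915.29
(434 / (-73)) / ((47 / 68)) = -29512 / 3431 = -8.60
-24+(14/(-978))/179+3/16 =-33349423/1400496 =-23.81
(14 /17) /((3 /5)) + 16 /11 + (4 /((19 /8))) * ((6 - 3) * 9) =514838 /10659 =48.30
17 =17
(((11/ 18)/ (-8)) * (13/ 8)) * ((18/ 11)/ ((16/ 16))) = -13/ 64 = -0.20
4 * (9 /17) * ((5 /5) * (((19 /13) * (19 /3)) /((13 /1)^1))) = 4332 /2873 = 1.51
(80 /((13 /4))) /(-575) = -0.04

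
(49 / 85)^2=2401 / 7225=0.33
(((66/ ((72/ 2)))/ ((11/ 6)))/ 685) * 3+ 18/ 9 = 1373/ 685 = 2.00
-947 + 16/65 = -61539/65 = -946.75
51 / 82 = 0.62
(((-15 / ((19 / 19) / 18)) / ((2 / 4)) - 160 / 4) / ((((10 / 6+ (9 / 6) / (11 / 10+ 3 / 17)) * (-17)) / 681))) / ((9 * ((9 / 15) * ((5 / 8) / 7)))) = 159993232 / 9435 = 16957.42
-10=-10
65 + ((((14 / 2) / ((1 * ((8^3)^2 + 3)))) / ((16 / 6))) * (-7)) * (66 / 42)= 136316209 / 2097176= 65.00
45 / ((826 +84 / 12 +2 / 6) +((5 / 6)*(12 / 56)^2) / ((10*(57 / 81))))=2010960 / 37240243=0.05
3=3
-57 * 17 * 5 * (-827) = 4006815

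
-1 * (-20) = 20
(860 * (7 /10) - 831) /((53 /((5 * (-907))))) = 1038515 /53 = 19594.62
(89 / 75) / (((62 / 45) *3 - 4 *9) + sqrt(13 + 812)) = -42542 / 214295 - 1335 *sqrt(33) / 42859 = -0.38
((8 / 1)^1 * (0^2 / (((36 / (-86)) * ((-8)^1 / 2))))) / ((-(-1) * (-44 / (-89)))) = 0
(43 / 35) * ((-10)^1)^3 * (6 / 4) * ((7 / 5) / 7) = -2580 / 7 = -368.57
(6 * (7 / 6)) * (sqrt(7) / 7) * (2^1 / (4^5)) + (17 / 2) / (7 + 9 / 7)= sqrt(7) / 512 + 119 / 116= 1.03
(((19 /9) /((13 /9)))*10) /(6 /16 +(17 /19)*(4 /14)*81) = 202160 /291603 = 0.69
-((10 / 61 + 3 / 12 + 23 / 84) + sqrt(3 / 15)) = -881 / 1281 - sqrt(5) / 5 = -1.13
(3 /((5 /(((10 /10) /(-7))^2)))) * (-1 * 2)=-6 /245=-0.02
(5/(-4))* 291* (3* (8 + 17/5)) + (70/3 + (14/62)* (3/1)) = -4618841/372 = -12416.24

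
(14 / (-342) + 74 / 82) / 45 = 1208 / 63099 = 0.02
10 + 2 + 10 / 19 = 238 / 19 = 12.53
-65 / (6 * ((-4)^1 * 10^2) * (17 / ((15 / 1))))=13 / 544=0.02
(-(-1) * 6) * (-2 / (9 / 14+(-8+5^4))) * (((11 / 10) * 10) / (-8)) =231 / 8647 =0.03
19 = 19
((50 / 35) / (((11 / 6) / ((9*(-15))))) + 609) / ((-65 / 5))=-38793 / 1001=-38.75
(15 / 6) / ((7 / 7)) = 5 / 2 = 2.50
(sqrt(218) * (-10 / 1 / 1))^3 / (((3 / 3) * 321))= -218000 * sqrt(218) / 321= -10027.20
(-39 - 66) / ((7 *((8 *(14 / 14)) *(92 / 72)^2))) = -1215 / 1058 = -1.15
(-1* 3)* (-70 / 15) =14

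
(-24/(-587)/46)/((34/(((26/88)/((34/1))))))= 39/171678716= 0.00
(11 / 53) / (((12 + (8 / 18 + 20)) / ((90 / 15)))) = 297 / 7738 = 0.04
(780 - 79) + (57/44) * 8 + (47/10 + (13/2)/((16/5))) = 1263847/1760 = 718.09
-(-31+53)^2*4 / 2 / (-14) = 484 / 7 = 69.14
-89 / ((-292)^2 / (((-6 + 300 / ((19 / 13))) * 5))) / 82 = -842385 / 66420656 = -0.01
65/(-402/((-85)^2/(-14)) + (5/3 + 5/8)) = 11271000/532447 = 21.17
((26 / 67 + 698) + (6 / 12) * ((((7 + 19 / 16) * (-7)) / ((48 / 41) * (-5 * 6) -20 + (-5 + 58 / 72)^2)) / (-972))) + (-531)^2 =906359579144225 / 3206543352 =282659.39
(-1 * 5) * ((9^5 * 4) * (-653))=771179940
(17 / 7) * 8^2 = 1088 / 7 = 155.43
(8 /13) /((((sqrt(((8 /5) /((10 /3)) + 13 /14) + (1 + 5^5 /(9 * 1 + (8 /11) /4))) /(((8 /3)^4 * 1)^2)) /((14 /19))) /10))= 626.30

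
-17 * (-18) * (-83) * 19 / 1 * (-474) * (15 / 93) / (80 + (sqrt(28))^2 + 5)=1143671940 / 3503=326483.57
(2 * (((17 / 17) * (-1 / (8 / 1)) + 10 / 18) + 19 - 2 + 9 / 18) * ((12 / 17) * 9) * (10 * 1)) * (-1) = -38730 / 17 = -2278.24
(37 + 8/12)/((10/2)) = 113/15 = 7.53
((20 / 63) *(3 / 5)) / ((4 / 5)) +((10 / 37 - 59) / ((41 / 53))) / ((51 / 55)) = -359440 / 4403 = -81.64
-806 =-806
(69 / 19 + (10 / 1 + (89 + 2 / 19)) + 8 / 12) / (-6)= -2947 / 171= -17.23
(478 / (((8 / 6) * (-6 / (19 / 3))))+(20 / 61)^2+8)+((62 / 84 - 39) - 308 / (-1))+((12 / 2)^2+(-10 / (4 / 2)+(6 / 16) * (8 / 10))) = -36086073 / 520940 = -69.27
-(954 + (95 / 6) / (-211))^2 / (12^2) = -1458464413561 / 230796864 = -6319.26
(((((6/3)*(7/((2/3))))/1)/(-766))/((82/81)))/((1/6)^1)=-5103/31406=-0.16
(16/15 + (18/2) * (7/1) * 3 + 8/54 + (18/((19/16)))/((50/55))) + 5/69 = 12209662/58995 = 206.96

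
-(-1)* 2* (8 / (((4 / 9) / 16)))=576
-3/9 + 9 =26/3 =8.67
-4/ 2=-2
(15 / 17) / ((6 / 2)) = 5 / 17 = 0.29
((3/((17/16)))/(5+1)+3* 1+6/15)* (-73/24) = -24017/2040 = -11.77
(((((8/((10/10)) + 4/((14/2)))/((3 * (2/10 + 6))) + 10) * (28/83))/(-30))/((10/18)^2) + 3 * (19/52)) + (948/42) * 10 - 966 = -17316529949/23414300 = -739.57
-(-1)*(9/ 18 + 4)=9/ 2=4.50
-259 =-259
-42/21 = -2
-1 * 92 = -92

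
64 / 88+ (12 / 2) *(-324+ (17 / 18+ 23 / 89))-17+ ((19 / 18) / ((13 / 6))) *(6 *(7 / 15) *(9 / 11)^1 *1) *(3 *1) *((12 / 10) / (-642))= -199474351298 / 102134175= -1953.06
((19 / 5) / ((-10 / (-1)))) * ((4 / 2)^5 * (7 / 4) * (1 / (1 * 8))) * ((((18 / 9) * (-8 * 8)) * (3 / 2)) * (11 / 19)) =-7392 / 25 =-295.68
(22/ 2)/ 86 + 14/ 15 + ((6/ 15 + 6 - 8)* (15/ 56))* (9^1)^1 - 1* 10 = -115547/ 9030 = -12.80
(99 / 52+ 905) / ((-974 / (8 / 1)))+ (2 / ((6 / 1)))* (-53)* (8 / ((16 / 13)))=-4645013 / 37986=-122.28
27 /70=0.39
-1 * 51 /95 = -51 /95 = -0.54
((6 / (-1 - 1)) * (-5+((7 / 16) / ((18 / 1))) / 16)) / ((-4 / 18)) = -69099 / 1024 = -67.48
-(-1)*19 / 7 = 19 / 7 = 2.71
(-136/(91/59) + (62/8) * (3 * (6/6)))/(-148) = 23633/53872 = 0.44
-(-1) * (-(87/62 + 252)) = -15711/62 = -253.40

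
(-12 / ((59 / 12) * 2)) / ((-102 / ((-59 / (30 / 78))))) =-156 / 85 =-1.84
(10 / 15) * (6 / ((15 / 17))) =68 / 15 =4.53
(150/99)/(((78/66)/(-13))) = -50/3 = -16.67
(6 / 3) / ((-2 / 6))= -6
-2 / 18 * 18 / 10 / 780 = -0.00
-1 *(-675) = 675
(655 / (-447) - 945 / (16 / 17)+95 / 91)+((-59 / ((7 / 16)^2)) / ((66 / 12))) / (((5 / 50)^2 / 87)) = -24485324138465 / 50114064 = -488591.87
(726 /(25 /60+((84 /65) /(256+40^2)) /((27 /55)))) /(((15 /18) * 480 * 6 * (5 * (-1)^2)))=410553 /2837125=0.14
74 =74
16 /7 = 2.29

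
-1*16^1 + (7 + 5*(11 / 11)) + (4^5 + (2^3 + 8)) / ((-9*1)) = -1076 / 9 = -119.56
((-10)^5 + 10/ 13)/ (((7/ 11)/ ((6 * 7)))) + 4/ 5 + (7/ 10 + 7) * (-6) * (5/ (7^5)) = -1030020953993/ 156065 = -6599948.44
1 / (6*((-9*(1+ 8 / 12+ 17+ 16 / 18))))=-1 / 1056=-0.00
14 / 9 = 1.56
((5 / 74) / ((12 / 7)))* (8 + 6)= 245 / 444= 0.55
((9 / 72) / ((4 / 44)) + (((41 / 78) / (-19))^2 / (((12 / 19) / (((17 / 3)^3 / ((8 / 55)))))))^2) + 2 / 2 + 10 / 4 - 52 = -44.83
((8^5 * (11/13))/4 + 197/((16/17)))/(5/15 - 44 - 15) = -4455987/36608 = -121.72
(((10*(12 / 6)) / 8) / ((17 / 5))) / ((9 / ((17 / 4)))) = 25 / 72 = 0.35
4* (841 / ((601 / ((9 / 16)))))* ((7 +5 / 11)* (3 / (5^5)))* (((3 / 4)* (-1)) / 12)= -930987 / 661100000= -0.00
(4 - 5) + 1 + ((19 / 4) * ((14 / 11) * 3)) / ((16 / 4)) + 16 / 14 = 3497 / 616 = 5.68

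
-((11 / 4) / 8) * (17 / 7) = -187 / 224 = -0.83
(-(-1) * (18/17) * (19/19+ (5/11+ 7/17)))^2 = 39463524/10106041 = 3.90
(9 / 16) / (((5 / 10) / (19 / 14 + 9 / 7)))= 333 / 112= 2.97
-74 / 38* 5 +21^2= 8194 / 19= 431.26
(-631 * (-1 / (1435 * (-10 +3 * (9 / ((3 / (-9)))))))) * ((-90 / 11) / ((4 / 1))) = 5679 / 574574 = 0.01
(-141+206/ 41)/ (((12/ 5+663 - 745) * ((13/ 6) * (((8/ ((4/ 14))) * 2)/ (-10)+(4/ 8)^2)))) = -1672500/ 11349169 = -0.15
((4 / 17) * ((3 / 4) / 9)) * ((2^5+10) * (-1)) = -0.82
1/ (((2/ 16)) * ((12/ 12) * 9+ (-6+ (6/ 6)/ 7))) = 28/ 11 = 2.55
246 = 246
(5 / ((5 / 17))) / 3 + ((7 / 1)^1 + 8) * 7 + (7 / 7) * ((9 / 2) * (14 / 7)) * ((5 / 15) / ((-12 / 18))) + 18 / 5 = 3293 / 30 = 109.77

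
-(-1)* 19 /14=19 /14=1.36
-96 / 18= -16 / 3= -5.33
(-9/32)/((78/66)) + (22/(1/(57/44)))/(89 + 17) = 681/22048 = 0.03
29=29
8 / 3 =2.67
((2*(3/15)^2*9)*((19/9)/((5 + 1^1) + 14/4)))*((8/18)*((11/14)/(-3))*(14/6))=-88/2025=-0.04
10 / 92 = 5 / 46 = 0.11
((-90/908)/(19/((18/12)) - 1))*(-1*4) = 54/1589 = 0.03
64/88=8/11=0.73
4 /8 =1 /2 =0.50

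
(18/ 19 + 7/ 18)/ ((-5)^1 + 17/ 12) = -914/ 2451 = -0.37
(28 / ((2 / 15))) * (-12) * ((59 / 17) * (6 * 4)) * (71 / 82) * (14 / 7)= -253350720 / 697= -363487.40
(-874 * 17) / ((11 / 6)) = -89148 / 11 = -8104.36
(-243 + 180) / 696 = -21 / 232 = -0.09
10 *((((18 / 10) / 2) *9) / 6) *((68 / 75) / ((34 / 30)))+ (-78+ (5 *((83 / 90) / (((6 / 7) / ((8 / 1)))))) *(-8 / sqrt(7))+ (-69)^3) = -1642881 / 5 - 1328 *sqrt(7) / 27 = -328706.33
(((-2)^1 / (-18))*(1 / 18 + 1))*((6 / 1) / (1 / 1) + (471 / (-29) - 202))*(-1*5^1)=584725 / 4698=124.46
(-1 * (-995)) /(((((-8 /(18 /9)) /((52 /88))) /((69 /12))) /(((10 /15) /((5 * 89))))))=-1.27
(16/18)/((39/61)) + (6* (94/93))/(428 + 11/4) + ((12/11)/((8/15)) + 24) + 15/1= 17508659501/412455186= 42.45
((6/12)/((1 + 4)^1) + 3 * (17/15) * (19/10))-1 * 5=39/25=1.56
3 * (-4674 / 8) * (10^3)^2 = -1752750000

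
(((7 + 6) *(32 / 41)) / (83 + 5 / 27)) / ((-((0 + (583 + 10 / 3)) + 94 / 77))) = -1297296 / 6249186175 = -0.00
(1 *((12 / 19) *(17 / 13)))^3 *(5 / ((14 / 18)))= 382034880 / 105484561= 3.62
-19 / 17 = -1.12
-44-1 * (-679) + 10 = 645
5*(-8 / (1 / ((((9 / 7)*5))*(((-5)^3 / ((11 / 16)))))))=3600000 / 77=46753.25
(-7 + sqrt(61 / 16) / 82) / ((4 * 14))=-1 / 8 + sqrt(61) / 18368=-0.12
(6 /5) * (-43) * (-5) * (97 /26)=12513 /13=962.54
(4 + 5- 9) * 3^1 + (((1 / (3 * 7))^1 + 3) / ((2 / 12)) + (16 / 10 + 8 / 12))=2158 / 105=20.55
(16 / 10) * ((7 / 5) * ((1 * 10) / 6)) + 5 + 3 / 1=176 / 15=11.73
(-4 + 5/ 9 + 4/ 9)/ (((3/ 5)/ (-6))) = 30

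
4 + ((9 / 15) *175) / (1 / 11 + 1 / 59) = 977.50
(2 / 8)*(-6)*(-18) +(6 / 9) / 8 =325 / 12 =27.08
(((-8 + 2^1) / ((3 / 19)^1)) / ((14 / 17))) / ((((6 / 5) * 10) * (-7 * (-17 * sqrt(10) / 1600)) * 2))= -380 * sqrt(10) / 147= -8.17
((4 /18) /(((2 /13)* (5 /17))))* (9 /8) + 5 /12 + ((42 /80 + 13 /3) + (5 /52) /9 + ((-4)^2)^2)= 624337 /2340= 266.81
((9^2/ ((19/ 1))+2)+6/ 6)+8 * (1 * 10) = 1658/ 19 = 87.26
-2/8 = -1/4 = -0.25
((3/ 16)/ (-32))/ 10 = -3/ 5120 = -0.00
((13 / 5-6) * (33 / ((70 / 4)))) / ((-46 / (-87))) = -48807 / 4025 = -12.13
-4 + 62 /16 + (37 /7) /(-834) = -3067 /23352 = -0.13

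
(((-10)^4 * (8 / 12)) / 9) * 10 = 200000 / 27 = 7407.41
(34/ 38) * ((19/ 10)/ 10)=0.17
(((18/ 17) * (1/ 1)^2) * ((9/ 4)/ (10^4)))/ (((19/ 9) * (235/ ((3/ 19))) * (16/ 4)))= 2187/ 115375600000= 0.00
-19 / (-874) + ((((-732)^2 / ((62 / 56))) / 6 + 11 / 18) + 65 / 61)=31574629850 / 391437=80663.38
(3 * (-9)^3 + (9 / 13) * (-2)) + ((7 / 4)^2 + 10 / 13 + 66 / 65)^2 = -2341545119 / 1081600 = -2164.89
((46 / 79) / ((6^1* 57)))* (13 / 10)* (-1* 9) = -0.02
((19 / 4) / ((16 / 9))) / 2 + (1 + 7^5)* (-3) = -6454101 / 128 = -50422.66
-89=-89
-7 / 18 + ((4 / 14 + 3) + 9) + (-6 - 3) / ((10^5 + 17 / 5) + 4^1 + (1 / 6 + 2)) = 4497396193 / 378036162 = 11.90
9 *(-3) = -27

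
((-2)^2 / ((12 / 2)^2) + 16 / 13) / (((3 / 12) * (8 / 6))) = 157 / 39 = 4.03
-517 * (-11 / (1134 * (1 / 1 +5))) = 5687 / 6804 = 0.84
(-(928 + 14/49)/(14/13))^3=-75349294606053/117649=-640458436.59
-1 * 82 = -82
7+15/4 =10.75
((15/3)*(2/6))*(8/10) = 4/3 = 1.33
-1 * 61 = -61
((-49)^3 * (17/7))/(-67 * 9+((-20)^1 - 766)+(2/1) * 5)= 207.19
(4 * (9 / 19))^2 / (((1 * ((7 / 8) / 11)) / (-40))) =-1805.27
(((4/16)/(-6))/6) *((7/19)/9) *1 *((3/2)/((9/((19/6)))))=-7/46656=-0.00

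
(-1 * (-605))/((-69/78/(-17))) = 267410/23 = 11626.52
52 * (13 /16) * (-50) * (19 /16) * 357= -28658175 /32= -895567.97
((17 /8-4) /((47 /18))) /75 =-9 /940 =-0.01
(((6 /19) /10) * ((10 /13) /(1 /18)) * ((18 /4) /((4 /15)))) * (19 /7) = 3645 /182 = 20.03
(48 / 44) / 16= 3 / 44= 0.07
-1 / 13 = -0.08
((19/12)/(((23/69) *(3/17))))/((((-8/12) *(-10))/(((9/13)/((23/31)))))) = 90117/23920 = 3.77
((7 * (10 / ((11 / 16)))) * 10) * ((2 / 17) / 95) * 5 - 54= -169462 / 3553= -47.70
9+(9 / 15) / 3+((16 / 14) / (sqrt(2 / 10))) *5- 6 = 16 / 5+40 *sqrt(5) / 7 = 15.98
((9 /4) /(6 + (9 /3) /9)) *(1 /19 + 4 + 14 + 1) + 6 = 9219 /722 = 12.77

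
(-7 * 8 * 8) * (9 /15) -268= -2684 /5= -536.80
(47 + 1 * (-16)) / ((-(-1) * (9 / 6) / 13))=806 / 3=268.67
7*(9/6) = 21/2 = 10.50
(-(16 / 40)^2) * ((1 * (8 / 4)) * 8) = -64 / 25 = -2.56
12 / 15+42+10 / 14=43.51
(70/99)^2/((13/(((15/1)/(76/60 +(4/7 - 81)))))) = -214375/29418246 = -0.01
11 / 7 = 1.57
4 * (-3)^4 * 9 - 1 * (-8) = 2924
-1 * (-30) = 30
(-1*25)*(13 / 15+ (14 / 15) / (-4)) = -15.83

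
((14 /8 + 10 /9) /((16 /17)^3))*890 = 225187355 /73728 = 3054.30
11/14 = 0.79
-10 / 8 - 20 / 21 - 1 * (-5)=235 / 84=2.80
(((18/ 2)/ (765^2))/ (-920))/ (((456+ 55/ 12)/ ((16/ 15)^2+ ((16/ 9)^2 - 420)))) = 420898/ 27897895209375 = 0.00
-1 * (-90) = 90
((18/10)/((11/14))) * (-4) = -504/55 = -9.16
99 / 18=11 / 2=5.50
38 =38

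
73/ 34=2.15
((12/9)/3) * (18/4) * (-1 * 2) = -4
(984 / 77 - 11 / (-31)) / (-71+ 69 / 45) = -470265 / 2487254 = -0.19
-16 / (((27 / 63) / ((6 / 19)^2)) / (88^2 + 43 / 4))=-10422384 / 361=-28870.87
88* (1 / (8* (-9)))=-11 / 9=-1.22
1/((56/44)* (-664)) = -11/9296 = -0.00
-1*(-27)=27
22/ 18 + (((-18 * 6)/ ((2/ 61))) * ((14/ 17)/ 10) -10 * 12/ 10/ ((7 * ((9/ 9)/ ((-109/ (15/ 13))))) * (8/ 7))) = -196373/ 1530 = -128.35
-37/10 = -3.70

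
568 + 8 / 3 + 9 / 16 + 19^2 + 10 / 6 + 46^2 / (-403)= 17963713 / 19344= 928.65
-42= -42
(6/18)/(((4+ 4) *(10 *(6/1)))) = 1/1440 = 0.00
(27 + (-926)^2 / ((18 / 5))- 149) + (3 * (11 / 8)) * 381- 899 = 17189165 / 72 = 238738.40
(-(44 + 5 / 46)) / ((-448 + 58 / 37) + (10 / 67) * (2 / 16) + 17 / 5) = 0.10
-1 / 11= -0.09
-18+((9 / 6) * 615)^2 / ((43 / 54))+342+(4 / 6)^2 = 827429195 / 774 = 1069029.97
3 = 3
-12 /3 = -4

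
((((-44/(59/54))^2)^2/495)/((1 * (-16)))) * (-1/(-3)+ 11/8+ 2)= -74612111904/60586805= -1231.49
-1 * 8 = -8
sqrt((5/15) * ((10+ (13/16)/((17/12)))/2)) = sqrt(73338)/204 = 1.33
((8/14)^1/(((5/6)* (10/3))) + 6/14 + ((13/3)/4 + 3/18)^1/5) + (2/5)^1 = 899/700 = 1.28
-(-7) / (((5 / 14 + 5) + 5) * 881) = 98 / 127745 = 0.00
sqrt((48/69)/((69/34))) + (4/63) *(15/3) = 20/63 + 4 *sqrt(102)/69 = 0.90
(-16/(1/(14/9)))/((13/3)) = -5.74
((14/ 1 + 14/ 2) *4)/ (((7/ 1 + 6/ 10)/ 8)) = 1680/ 19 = 88.42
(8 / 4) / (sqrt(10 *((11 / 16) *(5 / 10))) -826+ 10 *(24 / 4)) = -24512 / 9388041 -8 *sqrt(55) / 9388041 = -0.00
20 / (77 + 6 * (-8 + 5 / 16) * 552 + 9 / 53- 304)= -212 / 272291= -0.00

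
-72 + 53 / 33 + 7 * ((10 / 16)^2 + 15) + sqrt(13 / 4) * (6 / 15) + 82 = sqrt(13) / 5 + 252047 / 2112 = 120.06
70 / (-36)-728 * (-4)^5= 13418461 / 18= 745470.06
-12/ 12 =-1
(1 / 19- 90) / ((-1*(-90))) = -1709 / 1710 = -1.00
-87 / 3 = -29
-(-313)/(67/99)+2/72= 1115599/2412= 462.52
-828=-828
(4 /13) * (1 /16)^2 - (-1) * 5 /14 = 2087 /5824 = 0.36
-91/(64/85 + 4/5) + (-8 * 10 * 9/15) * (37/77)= -75457/924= -81.66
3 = 3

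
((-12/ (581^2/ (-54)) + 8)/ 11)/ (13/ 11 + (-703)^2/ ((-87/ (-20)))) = 234998832/ 36702032316271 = 0.00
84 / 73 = 1.15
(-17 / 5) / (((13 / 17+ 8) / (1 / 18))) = -0.02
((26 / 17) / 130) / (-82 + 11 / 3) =-3 / 19975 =-0.00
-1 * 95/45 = -19/9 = -2.11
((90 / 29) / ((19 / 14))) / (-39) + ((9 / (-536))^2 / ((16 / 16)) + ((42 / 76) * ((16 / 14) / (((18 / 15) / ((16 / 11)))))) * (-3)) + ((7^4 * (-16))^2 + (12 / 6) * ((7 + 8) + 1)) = 33407310212469790617 / 22636913728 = 1475789085.64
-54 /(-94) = 27 /47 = 0.57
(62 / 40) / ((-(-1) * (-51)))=-31 / 1020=-0.03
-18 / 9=-2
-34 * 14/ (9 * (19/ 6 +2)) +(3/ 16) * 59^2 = 955967/ 1488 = 642.45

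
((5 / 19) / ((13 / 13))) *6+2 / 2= 49 / 19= 2.58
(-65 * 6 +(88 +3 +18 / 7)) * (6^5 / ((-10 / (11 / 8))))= 2218590 / 7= 316941.43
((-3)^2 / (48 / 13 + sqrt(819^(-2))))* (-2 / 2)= -7371 / 3025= -2.44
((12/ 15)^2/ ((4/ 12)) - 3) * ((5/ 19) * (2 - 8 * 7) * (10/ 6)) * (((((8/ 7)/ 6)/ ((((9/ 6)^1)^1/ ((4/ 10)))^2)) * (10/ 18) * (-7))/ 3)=-128/ 285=-0.45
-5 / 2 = -2.50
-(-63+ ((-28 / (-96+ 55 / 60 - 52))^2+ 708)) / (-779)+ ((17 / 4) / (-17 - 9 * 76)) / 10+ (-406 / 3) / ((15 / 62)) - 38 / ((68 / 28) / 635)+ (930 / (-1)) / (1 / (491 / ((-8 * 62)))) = -4983690019446605059 / 520554639549150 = -9573.81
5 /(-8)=-5 /8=-0.62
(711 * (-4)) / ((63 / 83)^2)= -2176924 / 441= -4936.34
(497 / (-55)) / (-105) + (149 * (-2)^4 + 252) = 2174771 / 825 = 2636.09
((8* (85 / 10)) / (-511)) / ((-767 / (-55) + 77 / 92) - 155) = 344080 / 362555011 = 0.00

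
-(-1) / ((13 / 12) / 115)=106.15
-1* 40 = -40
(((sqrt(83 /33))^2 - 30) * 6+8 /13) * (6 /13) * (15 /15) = -140964 /1859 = -75.83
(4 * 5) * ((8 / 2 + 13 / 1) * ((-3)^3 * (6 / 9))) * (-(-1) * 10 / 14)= -30600 / 7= -4371.43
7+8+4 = 19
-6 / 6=-1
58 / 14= 29 / 7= 4.14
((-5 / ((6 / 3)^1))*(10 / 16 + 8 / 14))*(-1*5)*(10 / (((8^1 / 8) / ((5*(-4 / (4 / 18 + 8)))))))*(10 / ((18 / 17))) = -3559375 / 1036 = -3435.69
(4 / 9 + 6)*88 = 5104 / 9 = 567.11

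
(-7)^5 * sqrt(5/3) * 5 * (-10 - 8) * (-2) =-1008420 * sqrt(15) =-3905593.87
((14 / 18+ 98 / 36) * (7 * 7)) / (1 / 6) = 1029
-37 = -37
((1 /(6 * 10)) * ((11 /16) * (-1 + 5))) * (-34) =-187 /120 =-1.56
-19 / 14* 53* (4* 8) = -16112 / 7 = -2301.71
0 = 0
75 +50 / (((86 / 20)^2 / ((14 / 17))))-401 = -10177158 / 31433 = -323.77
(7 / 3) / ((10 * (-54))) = -7 / 1620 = -0.00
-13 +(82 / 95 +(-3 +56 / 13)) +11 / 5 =-10657 / 1235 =-8.63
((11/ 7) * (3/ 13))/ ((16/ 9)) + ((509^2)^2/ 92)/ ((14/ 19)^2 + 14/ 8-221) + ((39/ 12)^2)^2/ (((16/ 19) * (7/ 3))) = -9031757180990459089/ 2707442110464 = -3335900.39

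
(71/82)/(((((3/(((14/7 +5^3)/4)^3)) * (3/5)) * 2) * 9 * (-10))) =-145435193/1700352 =-85.53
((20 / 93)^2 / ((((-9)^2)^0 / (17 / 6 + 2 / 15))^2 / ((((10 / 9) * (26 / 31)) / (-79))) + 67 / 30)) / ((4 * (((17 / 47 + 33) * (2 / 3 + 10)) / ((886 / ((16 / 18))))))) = -2412000937125 / 551052119629312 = -0.00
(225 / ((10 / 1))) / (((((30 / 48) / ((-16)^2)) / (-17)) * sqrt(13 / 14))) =-156672 * sqrt(182) / 13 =-162586.22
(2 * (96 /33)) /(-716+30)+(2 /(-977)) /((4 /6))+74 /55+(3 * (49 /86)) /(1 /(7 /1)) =21079942759 /1585075030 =13.30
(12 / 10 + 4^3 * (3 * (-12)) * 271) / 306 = -2040.47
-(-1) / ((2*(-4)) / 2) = -1 / 4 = -0.25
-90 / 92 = -45 / 46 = -0.98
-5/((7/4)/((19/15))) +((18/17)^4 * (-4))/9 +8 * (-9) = -133611124/1753941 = -76.18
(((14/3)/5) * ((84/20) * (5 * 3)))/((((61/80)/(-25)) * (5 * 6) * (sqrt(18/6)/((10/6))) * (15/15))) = -19600 * sqrt(3)/549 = -61.84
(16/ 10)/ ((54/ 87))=116/ 45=2.58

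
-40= -40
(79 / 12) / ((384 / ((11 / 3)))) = 869 / 13824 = 0.06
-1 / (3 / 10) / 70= -1 / 21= -0.05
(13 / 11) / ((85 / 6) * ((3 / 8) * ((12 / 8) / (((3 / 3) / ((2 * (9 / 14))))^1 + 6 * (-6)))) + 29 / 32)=65936 / 37939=1.74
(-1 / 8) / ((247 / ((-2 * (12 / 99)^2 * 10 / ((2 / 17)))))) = 340 / 268983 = 0.00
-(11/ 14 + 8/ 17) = -299/ 238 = -1.26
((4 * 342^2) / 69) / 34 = 77976 / 391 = 199.43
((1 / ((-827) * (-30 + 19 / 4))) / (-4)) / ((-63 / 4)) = 4 / 5262201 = 0.00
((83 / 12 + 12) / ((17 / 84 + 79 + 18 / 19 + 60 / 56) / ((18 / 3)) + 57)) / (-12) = -30191 / 1350922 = -0.02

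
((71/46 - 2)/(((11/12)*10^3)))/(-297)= 7/4174500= 0.00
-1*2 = -2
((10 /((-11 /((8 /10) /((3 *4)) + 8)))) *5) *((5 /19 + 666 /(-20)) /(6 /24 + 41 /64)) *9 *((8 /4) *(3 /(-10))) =-13257024 /1805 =-7344.61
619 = 619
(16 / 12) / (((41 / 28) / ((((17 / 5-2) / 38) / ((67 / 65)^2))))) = 331240 / 10490793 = 0.03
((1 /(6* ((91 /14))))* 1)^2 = 1 /1521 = 0.00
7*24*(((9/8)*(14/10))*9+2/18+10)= 61201/15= 4080.07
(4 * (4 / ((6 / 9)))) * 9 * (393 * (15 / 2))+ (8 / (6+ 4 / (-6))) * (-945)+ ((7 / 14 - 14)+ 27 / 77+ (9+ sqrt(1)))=48913430 / 77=635239.35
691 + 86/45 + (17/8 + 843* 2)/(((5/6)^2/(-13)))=-2781791/90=-30908.79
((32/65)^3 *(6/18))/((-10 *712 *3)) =-2048/1099873125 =-0.00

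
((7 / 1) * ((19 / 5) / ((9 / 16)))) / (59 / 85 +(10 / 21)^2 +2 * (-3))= -1772624 / 190391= -9.31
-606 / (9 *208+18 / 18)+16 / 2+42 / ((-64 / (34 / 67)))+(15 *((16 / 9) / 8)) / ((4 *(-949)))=41972728445 / 5716366032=7.34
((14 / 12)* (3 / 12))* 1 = 7 / 24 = 0.29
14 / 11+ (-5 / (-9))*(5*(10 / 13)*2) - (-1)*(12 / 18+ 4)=13144 / 1287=10.21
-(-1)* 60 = 60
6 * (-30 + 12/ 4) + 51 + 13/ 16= -1763/ 16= -110.19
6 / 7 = 0.86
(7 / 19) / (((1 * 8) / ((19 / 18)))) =7 / 144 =0.05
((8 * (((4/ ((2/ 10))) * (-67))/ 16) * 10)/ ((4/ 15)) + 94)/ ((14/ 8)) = -100124/ 7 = -14303.43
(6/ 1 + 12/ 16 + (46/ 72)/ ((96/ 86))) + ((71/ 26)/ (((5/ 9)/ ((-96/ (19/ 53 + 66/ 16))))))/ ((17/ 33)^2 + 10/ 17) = -391326197071757/ 3374261616960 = -115.97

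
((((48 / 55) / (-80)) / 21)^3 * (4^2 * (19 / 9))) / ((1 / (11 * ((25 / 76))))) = -4 / 233454375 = -0.00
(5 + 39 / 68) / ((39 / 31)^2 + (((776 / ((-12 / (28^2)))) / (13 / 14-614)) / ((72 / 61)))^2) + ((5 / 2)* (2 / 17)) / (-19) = -4696688797798126859 / 327414012728170164140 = -0.01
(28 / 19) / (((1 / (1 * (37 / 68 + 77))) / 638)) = 23549218 / 323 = 72907.80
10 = 10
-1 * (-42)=42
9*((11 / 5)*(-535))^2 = 12467961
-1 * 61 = -61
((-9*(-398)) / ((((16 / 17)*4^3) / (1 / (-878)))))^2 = 927019809 / 202082615296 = 0.00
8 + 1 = 9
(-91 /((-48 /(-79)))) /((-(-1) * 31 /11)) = -79079 /1488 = -53.14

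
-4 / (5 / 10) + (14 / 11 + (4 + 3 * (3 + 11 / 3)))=190 / 11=17.27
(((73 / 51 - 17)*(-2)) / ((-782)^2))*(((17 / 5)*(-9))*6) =-7146 / 764405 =-0.01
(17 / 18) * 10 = 85 / 9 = 9.44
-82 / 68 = -1.21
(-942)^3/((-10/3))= 250769066.40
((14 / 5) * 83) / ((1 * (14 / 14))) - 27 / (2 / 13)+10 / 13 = 7497 / 130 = 57.67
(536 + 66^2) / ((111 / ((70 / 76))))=40.59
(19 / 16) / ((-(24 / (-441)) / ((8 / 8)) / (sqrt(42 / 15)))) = 2793 *sqrt(70) / 640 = 36.51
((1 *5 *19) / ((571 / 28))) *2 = 5320 / 571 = 9.32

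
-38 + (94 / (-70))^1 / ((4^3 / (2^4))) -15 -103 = -21887 / 140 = -156.34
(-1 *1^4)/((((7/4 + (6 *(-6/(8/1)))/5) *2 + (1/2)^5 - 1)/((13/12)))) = -40/27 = -1.48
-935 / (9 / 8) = -831.11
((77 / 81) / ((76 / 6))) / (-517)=-7 / 48222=-0.00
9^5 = 59049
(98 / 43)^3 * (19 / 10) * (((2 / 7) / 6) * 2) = 2554664 / 1192605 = 2.14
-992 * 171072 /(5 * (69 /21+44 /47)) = -18610808832 /2315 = -8039226.28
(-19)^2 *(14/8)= 2527/4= 631.75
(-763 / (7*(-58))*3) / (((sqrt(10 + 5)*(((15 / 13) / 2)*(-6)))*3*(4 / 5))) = -1417*sqrt(15) / 31320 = -0.18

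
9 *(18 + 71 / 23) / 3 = 1455 / 23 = 63.26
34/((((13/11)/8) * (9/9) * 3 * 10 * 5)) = 1496/975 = 1.53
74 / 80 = 0.92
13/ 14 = 0.93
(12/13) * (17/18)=34/39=0.87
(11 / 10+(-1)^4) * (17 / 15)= 119 / 50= 2.38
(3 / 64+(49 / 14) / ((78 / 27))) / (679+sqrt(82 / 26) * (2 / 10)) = 17772825 / 9589650176 - 5235 * sqrt(533) / 124665452288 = 0.00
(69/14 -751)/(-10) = 74.61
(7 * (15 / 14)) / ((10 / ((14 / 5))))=21 / 10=2.10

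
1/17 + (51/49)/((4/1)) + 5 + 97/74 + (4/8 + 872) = 108382643/123284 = 879.13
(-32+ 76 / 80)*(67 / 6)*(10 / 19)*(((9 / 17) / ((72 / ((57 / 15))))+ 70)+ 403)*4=-4461088671 / 12920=-345285.50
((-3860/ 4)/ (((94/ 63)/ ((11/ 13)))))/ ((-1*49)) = 95535/ 8554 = 11.17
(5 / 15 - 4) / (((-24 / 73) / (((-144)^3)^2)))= 99439286943744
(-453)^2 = 205209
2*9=18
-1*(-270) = 270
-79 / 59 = -1.34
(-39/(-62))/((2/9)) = 351/124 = 2.83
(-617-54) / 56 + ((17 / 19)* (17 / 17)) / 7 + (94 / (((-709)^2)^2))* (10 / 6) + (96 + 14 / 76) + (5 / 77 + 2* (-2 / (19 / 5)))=739444223420580551 / 8872387648664232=83.34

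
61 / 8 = 7.62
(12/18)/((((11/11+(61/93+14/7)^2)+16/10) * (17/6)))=86490/3548597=0.02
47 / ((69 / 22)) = 1034 / 69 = 14.99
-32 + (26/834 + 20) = -4991/417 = -11.97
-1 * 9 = -9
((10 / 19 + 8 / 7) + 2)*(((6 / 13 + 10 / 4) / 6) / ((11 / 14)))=1708 / 741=2.30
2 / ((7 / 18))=36 / 7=5.14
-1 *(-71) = 71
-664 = -664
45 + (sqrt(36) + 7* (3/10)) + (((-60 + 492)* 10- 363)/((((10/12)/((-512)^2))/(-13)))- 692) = -161819400437/10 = -16181940043.70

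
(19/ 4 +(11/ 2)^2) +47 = 82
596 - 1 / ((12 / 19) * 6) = 42893 / 72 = 595.74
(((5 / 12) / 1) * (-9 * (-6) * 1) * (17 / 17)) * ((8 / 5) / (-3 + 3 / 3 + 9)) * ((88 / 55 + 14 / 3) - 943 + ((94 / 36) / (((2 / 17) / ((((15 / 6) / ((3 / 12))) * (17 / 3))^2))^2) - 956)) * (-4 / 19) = -16206637702256 / 7695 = -2106125757.28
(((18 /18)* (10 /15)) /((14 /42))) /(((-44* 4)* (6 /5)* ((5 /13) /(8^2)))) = -52 /33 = -1.58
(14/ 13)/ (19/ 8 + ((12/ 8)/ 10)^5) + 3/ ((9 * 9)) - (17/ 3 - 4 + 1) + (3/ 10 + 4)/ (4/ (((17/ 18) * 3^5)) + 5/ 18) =6397964959478/ 516387653145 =12.39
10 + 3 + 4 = 17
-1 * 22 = -22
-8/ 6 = -4/ 3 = -1.33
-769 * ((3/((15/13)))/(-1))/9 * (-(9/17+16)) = -2809157/765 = -3672.10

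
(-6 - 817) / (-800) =1.03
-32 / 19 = -1.68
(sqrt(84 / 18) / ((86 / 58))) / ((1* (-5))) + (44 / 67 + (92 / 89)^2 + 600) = 319339812 / 530707- 29* sqrt(42) / 645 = 601.43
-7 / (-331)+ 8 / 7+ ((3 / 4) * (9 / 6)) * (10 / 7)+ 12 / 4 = 7641 / 1324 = 5.77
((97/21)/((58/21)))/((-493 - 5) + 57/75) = -2425/720998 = -0.00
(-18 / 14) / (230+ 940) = -0.00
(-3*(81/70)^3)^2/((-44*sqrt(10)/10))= -2541865828329*sqrt(10)/5176556000000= -1.55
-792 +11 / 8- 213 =-8029 / 8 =-1003.62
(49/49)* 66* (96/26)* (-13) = -3168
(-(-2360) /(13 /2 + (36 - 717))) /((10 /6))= -2832 /1349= -2.10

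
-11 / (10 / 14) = -15.40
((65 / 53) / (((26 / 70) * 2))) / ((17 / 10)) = 875 / 901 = 0.97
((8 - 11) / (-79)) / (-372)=-1 / 9796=-0.00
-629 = -629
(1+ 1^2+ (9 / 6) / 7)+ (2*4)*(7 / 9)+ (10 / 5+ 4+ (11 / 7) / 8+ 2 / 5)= 37883 / 2520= 15.03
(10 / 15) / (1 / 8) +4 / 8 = 35 / 6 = 5.83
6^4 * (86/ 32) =3483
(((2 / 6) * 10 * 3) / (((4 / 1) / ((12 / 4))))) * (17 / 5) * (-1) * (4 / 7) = -102 / 7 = -14.57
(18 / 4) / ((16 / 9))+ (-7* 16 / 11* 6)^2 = 14460489 / 3872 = 3734.63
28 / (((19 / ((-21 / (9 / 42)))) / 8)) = -21952 / 19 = -1155.37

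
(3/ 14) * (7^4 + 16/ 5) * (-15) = -108189/ 14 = -7727.79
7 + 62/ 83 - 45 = -3092/ 83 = -37.25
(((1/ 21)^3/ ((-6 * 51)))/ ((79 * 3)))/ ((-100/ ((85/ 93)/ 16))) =1/ 1175740997760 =0.00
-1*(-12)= 12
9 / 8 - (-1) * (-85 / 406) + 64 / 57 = 188695 / 92568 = 2.04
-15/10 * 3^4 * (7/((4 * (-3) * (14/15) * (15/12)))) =243/4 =60.75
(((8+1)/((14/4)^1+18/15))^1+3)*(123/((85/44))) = 1250172/3995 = 312.93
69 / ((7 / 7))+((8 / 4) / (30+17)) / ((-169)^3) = 69.00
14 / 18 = 7 / 9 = 0.78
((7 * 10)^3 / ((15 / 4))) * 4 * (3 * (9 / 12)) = 823200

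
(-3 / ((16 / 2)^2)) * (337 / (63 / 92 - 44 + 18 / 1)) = 0.62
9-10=-1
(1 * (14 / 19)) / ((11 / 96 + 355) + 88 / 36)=576 / 279509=0.00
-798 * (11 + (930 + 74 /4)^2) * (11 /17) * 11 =-173739368187 /34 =-5109981417.26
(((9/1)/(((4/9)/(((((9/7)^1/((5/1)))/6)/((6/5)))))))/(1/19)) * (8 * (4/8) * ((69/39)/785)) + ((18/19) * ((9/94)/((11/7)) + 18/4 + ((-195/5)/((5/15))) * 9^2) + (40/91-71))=-25385832045209/2806824020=-9044.33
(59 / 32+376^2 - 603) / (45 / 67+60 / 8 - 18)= -301821265 / 21072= -14323.33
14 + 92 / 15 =302 / 15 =20.13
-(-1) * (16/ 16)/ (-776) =-1/ 776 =-0.00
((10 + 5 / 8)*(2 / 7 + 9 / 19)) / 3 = 2.69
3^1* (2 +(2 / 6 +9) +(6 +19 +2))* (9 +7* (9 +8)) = 14720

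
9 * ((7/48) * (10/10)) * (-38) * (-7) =2793/8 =349.12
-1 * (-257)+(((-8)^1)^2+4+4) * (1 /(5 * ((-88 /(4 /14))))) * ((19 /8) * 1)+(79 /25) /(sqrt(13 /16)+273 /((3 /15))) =907218338743 /3531526460 - 316 * sqrt(13) /745289675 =256.89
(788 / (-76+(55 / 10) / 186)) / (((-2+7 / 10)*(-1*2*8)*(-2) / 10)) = 916050 / 367393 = 2.49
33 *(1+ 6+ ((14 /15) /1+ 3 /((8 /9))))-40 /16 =14827 /40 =370.68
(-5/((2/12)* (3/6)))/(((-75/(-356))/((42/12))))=-4984/5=-996.80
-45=-45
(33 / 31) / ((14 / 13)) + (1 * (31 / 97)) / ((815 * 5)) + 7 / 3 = 1709604737 / 514648050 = 3.32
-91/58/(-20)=91/1160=0.08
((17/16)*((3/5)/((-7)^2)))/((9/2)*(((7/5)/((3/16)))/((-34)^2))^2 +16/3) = 63893565/26193107584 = 0.00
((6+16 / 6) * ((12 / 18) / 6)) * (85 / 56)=1105 / 756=1.46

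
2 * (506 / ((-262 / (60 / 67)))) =-30360 / 8777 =-3.46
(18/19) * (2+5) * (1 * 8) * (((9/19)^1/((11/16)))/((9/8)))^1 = 129024/3971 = 32.49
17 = 17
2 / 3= 0.67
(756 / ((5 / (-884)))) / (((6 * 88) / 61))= -849303 / 55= -15441.87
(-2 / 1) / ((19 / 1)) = -0.11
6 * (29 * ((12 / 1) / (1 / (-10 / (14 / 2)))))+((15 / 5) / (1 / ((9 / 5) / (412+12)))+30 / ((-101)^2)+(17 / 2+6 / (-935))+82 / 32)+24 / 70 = -168234702777573 / 56617182160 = -2971.44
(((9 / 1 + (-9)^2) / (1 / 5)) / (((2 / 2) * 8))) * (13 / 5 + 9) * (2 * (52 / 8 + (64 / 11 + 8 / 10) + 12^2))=4510863 / 22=205039.23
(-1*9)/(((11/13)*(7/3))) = -351/77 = -4.56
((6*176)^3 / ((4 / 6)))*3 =5299126272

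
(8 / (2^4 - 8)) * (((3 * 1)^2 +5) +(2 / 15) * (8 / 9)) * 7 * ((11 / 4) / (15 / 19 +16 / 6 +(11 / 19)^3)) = 71902897 / 965700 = 74.46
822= 822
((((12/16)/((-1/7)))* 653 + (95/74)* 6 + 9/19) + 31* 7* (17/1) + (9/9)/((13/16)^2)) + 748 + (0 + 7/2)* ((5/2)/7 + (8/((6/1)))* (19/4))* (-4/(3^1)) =4222386817/4277052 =987.22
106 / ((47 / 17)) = 1802 / 47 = 38.34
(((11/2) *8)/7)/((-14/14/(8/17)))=-2.96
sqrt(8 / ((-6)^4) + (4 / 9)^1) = sqrt(146) / 18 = 0.67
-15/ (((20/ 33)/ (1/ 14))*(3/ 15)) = -495/ 56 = -8.84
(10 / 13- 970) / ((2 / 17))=-107100 / 13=-8238.46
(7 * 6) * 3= 126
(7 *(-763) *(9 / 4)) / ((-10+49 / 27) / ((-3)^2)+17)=-11680767 / 15640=-746.85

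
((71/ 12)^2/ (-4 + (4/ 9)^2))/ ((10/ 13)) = -589797/ 49280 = -11.97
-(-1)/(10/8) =4/5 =0.80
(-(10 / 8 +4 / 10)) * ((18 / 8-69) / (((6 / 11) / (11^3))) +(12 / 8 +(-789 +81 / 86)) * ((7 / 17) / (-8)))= 268687.06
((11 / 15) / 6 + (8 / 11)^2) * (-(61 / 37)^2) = -26385611 / 14908410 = -1.77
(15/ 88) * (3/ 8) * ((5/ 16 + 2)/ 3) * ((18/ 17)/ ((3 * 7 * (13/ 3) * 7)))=4995/ 60988928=0.00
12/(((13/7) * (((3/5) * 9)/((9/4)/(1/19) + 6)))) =175/3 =58.33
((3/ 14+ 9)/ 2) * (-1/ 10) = -129/ 280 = -0.46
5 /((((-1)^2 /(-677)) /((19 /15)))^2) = 165456769 /45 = 3676817.09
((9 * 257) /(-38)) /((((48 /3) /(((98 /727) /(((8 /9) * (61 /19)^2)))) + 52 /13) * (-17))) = 19380627 /5908094728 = 0.00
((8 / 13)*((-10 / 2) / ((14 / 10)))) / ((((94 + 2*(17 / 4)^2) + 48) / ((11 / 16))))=-44 / 5187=-0.01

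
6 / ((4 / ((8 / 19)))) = 0.63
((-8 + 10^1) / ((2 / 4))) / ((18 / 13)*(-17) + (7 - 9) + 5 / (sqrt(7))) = -120848 / 767343 - 3380*sqrt(7) / 767343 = -0.17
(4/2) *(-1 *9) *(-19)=342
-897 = -897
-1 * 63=-63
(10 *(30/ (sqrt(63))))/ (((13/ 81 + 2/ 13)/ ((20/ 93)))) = 702000 *sqrt(7)/ 71827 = 25.86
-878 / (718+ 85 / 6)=-5268 / 4393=-1.20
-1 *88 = -88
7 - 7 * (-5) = 42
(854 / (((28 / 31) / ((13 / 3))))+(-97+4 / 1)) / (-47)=-24025 / 282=-85.20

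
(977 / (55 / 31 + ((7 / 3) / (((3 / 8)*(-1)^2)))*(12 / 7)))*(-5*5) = -2271525 / 1157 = -1963.29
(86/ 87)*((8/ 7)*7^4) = 235984/ 87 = 2712.46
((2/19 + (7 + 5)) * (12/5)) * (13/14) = 3588/133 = 26.98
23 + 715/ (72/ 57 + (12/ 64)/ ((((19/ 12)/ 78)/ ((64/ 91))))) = 118831/ 1032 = 115.15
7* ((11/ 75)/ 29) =0.04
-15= -15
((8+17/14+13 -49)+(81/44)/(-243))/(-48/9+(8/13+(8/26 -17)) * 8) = 321841/1608992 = 0.20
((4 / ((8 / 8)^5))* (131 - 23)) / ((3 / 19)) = 2736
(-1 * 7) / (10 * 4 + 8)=-7 / 48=-0.15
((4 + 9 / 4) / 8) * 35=875 / 32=27.34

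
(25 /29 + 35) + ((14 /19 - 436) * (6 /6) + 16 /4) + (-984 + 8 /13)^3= -1151203404625106 /1210547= -950977867.55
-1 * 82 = -82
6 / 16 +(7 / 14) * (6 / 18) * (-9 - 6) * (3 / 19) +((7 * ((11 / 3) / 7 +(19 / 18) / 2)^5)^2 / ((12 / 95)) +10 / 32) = 3084140133756973316363022173 / 4805561889566834376572928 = 641.79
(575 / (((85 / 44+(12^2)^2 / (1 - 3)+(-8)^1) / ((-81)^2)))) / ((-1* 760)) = 2766555 / 5781814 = 0.48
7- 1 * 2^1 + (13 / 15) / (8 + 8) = 1213 / 240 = 5.05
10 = 10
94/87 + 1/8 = 839/696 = 1.21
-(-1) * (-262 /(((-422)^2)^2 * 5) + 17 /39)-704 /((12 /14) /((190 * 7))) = -3377733148653543629 /3092106327960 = -1092372.90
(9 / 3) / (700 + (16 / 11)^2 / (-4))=121 / 28212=0.00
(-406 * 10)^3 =-66923416000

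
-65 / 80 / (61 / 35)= -455 / 976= -0.47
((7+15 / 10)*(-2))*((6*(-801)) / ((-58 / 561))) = -22917411 / 29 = -790255.55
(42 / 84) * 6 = 3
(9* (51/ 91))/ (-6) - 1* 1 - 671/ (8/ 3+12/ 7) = -1297691/ 8372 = -155.00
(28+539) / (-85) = -567 / 85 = -6.67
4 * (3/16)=3/4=0.75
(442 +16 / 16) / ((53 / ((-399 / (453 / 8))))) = -58.90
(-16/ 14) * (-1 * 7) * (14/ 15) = 112/ 15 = 7.47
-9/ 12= -0.75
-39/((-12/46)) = 299/2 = 149.50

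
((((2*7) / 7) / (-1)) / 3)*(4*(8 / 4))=-16 / 3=-5.33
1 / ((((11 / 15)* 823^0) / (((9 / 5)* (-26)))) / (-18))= 12636 / 11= 1148.73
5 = 5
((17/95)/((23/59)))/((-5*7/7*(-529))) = 1003/5779325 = 0.00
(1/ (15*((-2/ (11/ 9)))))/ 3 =-11/ 810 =-0.01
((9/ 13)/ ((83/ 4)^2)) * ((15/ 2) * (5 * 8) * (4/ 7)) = 172800/ 626899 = 0.28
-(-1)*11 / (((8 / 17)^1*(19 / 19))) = 187 / 8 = 23.38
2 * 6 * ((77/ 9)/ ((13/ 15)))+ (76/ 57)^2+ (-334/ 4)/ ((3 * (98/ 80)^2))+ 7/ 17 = 487603175/ 4775589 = 102.10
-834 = -834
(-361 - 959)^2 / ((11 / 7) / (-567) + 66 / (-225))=-15717240000 / 2671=-5884402.85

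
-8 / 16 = -1 / 2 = -0.50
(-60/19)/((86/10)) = -300/817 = -0.37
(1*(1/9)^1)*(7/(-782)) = -7/7038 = -0.00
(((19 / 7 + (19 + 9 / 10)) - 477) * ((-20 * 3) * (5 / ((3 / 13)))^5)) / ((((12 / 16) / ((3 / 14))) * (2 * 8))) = 2324600901.32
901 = 901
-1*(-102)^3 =1061208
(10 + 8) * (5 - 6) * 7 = -126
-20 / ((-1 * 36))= 5 / 9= 0.56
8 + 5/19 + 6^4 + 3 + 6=24952/19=1313.26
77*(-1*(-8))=616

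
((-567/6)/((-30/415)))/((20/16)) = 5229/5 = 1045.80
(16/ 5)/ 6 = 8/ 15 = 0.53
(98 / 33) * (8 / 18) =392 / 297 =1.32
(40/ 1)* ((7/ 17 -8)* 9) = -46440/ 17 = -2731.76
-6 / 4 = -3 / 2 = -1.50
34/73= 0.47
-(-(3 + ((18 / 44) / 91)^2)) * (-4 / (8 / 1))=-12024093 / 8016008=-1.50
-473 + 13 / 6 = -2825 / 6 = -470.83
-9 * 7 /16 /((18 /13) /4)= -91 /8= -11.38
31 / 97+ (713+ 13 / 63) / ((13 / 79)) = 344339305 / 79443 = 4334.42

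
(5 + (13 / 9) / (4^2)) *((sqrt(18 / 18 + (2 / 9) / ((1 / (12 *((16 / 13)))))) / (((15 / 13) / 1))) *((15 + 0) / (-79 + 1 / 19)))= -13927 *sqrt(6513) / 648000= -1.73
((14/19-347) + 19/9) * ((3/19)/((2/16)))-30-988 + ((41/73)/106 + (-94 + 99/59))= -763919413109/494434986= -1545.04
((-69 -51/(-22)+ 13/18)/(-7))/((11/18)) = 15.42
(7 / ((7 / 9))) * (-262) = -2358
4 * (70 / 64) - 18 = -109 / 8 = -13.62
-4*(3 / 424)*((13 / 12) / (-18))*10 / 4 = 65 / 15264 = 0.00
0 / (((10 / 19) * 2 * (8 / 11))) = 0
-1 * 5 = -5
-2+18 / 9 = 0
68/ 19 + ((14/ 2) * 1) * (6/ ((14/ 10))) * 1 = 638/ 19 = 33.58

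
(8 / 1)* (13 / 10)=52 / 5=10.40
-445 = -445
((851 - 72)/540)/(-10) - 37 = -200579/5400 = -37.14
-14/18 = -7/9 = -0.78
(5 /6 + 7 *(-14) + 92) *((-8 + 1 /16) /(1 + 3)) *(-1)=-10.25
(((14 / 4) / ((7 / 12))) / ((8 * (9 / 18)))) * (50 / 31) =75 / 31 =2.42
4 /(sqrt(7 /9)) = 12 *sqrt(7) /7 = 4.54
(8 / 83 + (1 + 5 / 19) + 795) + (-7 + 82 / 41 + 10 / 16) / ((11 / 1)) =795.96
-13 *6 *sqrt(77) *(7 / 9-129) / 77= 30004 *sqrt(77) / 231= 1139.76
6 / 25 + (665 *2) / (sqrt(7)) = 502.93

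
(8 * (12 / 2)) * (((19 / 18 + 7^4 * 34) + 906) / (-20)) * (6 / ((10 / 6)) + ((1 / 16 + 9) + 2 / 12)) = -2541439.10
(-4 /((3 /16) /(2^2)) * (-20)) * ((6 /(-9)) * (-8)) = 81920 /9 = 9102.22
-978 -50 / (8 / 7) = -1021.75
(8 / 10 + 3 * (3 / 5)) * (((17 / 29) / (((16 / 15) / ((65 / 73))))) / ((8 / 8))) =43095 / 33872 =1.27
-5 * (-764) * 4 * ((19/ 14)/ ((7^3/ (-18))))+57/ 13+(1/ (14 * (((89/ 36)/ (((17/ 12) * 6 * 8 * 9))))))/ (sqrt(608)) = -33830583/ 31213+1377 * sqrt(38)/ 11837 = -1083.14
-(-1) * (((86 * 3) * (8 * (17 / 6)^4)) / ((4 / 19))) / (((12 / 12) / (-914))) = -31184152249 / 54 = -577484300.91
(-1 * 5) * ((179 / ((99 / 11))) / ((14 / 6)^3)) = -2685 / 343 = -7.83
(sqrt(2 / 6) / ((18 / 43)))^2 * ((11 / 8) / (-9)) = -20339 / 69984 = -0.29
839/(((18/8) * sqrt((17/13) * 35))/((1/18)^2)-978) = 3555682/101257701 + 67959 * sqrt(7735)/33752567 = 0.21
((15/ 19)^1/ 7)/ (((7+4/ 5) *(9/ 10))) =250/ 15561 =0.02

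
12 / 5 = 2.40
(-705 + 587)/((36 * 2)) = -1.64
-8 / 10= -4 / 5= -0.80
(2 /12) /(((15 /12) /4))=8 /15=0.53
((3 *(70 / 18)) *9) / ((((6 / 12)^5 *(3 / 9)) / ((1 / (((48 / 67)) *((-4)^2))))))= 7035 / 8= 879.38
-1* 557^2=-310249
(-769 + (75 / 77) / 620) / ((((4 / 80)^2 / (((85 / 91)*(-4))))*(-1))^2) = -33951243728000000 / 19766747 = -1717593882.70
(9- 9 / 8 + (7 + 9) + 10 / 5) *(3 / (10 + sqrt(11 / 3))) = 9315 / 1156- 621 *sqrt(33) / 2312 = 6.51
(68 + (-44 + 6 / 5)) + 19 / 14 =1859 / 70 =26.56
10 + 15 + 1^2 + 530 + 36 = 592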